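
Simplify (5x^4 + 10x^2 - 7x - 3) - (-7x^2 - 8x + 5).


Distribute the minus sign:
  (5x^4 + 10x^2 - 7x - 3)
- (-7x^2 - 8x + 5)
Negate second polynomial: 7x^2 + 8x - 5
Add: 5x^4 + 17x^2 + x - 8


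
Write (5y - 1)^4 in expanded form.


Expand (5y - 1)^4 by repeated multiplication:
  (5y - 1)^2 = 25y^2 - 10y + 1
  (5y - 1)^3 = 125y^3 - 75y^2 + 15y - 1
= 625y^4 - 500y^3 + 150y^2 - 20y + 1


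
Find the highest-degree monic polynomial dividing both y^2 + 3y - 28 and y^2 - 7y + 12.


Factor each:
  y^2 + 3y - 28 = (y - 4)(y + 7)
  y^2 - 7y + 12 = (y - 4)(y - 3)
Common monic factor: y - 4


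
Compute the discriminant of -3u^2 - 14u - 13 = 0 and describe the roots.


D = b^2 - 4ac = (-14)^2 - 4(-3)(-13) = 196 - 156 = 40
Since D > 0: two distinct irrational roots


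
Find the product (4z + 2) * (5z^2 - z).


Distribute each term of the first polynomial:
  (4z)(5z^2 - z) = 20z^3 - 4z^2
  (2)(5z^2 - z) = 10z^2 - 2z
Sum: 20z^3 + 6z^2 - 2z


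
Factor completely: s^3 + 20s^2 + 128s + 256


Try integer roots (divisors of 256). s=-8: p(-8)=0.
Divide out (s + 8): quotient is s^2 + 12s + 32.
Factor the quadratic: (s + 8)(s + 4)
Result: (s + 8)(s + 8)(s + 4)


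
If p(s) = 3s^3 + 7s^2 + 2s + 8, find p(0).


Using direct substitution:
  3 * (0)^3 = 0
  7 * (0)^2 = 0
  2 * (0)^1 = 0
  constant: 8
Sum = 0 + 0 + 0 + 8 = 8


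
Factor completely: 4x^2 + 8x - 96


Roots satisfy r1 + r2 = -b/a = -2 and r1*r2 = c/a = -24.
So r1 = -6, r2 = 4.
4x^2 + 8x - 96 = 4(x - r1)(x - r2) = 4(x + 6)(x - 4)


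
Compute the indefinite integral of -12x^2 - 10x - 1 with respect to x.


Reverse power rule on each term:
  ∫ -12x^2 dx = -4x^3
  ∫ -10x dx = -5x^2
  ∫ -1 dx = -x
F(x) = -4x^3 - 5x^2 - x + C


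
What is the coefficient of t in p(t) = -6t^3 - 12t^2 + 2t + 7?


Read off the coefficient of t: 2


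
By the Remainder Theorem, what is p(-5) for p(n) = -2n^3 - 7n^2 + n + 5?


By the Remainder Theorem, the remainder equals p(-5):
  -2*(-5)^3 = 250
  -7*(-5)^2 = -175
  1*(-5)^1 = -5
  constant: 5
Sum: 250 - 175 - 5 + 5 = 75


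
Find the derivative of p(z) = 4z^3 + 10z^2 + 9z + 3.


Apply the power rule term by term:
  d/dz(4z^3) = 12z^2
  d/dz(10z^2) = 20z
  d/dz(9z) = 9
  d/dz(3) = 0
p'(z) = 12z^2 + 20z + 9


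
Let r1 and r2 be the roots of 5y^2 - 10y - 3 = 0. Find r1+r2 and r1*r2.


For ay^2+by+c=0: sum = -b/a, product = c/a.
a=5, b=-10, c=-3
Sum = -(-10)/5 = 2
Product = (-3)/5 = -3/5


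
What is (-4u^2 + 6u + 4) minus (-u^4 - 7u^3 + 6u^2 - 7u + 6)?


Distribute the minus sign:
  (-4u^2 + 6u + 4)
- (-u^4 - 7u^3 + 6u^2 - 7u + 6)
Negate second polynomial: u^4 + 7u^3 - 6u^2 + 7u - 6
Add: u^4 + 7u^3 - 10u^2 + 13u - 2


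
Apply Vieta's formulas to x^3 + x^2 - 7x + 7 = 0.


Monic cubic x^3+bx^2+cx+d=0: sum=-b, pairwise sum=c, product=-d.
b=1, c=-7, d=7
r1+r2+r3 = -1
r1r2+r1r3+r2r3 = -7
r1r2r3 = -7


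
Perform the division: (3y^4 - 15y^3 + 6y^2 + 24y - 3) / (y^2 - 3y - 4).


(3y^4 - 15y^3 + 6y^2 + 24y - 3) / (y^2 - 3y - 4)
Step 1: 3y^2 * (y^2 - 3y - 4) = 3y^4 - 9y^3 - 12y^2; subtract.
Step 2: -6y * (y^2 - 3y - 4) = -6y^3 + 18y^2 + 24y; subtract.
Step 3: 0 * (y^2 - 3y - 4) = 0; subtract.
Quotient: 3y^2 - 6y, Remainder: -3


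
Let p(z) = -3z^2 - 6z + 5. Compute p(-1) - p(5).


p(-1) = 8
p(5) = -100
p(-1) - p(5) = 8 + 100 = 108


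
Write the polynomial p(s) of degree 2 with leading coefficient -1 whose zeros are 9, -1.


p(s) = -(s - 9)(s + 1)
Expand: -s^2 + 8s + 9


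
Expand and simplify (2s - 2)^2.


Expand (2s - 2)^2 by repeated multiplication:
= 4s^2 - 8s + 4


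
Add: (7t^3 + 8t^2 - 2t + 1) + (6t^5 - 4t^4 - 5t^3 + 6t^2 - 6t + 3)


Align terms by degree and add:
  7t^3 + 8t^2 - 2t + 1
+ 6t^5 - 4t^4 - 5t^3 + 6t^2 - 6t + 3
= 6t^5 - 4t^4 + 2t^3 + 14t^2 - 8t + 4


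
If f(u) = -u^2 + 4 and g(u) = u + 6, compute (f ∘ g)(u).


Substitute g(u) into f:
f(g(u)) = -1*(u + 6)^2 + 4
(u + 6)^2 = u^2 + 12u + 36
Expand and combine: -u^2 - 12u - 32


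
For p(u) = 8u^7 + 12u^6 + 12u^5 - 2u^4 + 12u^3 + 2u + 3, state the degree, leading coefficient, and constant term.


Highest power of u is 7, with coefficient 8. Constant term is 3.
Degree = 7, leading coefficient = 8, constant term = 3


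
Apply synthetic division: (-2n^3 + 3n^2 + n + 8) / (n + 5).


Synthetic division with c = -5. Coefficients: -2, 3, 1, 8
Bring down -2.
  -2 * -5 = 10; 10 + 3 = 13
  13 * -5 = -65; -65 + 1 = -64
  -64 * -5 = 320; 320 + 8 = 328
Quotient: -2n^2 + 13n - 64, Remainder: 328


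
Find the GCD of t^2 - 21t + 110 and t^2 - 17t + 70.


Factor each:
  t^2 - 21t + 110 = (t - 10)(t - 11)
  t^2 - 17t + 70 = (t - 10)(t - 7)
Common monic factor: t - 10


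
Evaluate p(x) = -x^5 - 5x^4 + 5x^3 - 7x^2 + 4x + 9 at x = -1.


Using direct substitution:
  -1 * (-1)^5 = 1
  -5 * (-1)^4 = -5
  5 * (-1)^3 = -5
  -7 * (-1)^2 = -7
  4 * (-1)^1 = -4
  constant: 9
Sum = 1 - 5 - 5 - 7 - 4 + 9 = -11


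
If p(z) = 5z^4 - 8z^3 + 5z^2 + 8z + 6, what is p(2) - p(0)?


p(2) = 58
p(0) = 6
p(2) - p(0) = 58 - 6 = 52


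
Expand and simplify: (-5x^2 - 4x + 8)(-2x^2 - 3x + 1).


Distribute each term of the first polynomial:
  (-5x^2)(-2x^2 - 3x + 1) = 10x^4 + 15x^3 - 5x^2
  (-4x)(-2x^2 - 3x + 1) = 8x^3 + 12x^2 - 4x
  (8)(-2x^2 - 3x + 1) = -16x^2 - 24x + 8
Sum: 10x^4 + 23x^3 - 9x^2 - 28x + 8


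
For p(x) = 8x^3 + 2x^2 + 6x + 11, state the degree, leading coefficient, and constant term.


Highest power of x is 3, with coefficient 8. Constant term is 11.
Degree = 3, leading coefficient = 8, constant term = 11


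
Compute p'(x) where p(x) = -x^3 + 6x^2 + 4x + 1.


Apply the power rule term by term:
  d/dx(-x^3) = -3x^2
  d/dx(6x^2) = 12x
  d/dx(4x) = 4
  d/dx(1) = 0
p'(x) = -3x^2 + 12x + 4


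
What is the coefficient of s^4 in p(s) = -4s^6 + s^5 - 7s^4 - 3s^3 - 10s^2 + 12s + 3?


Read off the coefficient of s^4: -7


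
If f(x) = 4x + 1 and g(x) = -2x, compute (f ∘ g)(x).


Substitute g(x) into f:
f(g(x)) = 4*(-2x) + 1
Expand and combine: -8x + 1


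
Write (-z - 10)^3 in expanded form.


Expand (-z - 10)^3 by repeated multiplication:
  (-z - 10)^2 = z^2 + 20z + 100
= -z^3 - 30z^2 - 300z - 1000


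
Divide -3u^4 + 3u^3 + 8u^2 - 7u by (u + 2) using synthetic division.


Synthetic division with c = -2. Coefficients: -3, 3, 8, -7, 0
Bring down -3.
  -3 * -2 = 6; 6 + 3 = 9
  9 * -2 = -18; -18 + 8 = -10
  -10 * -2 = 20; 20 - 7 = 13
  13 * -2 = -26; -26 + 0 = -26
Quotient: -3u^3 + 9u^2 - 10u + 13, Remainder: -26


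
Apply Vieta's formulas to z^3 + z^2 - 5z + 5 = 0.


Monic cubic z^3+bz^2+cz+d=0: sum=-b, pairwise sum=c, product=-d.
b=1, c=-5, d=5
r1+r2+r3 = -1
r1r2+r1r3+r2r3 = -5
r1r2r3 = -5


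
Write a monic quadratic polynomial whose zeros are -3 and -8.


p(y) = (y + 3)(y + 8)
Expand: y^2 + 11y + 24


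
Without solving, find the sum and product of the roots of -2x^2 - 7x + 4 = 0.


For ax^2+bx+c=0: sum = -b/a, product = c/a.
a=-2, b=-7, c=4
Sum = -(-7)/-2 = -7/2
Product = (4)/-2 = -2


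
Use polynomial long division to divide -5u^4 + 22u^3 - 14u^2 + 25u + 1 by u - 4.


(-5u^4 + 22u^3 - 14u^2 + 25u + 1) / (u - 4)
Step 1: -5u^3 * (u - 4) = -5u^4 + 20u^3; subtract.
Step 2: 2u^2 * (u - 4) = 2u^3 - 8u^2; subtract.
Step 3: -6u * (u - 4) = -6u^2 + 24u; subtract.
Step 4: 1 * (u - 4) = u - 4; subtract.
Quotient: -5u^3 + 2u^2 - 6u + 1, Remainder: 5


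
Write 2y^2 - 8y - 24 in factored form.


Roots satisfy r1 + r2 = -b/a = 4 and r1*r2 = c/a = -12.
So r1 = 6, r2 = -2.
2y^2 - 8y - 24 = 2(y - r1)(y - r2) = 2(y - 6)(y + 2)


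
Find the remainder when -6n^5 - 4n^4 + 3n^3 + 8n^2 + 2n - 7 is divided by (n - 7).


By the Remainder Theorem, the remainder equals p(7):
  -6*(7)^5 = -100842
  -4*(7)^4 = -9604
  3*(7)^3 = 1029
  8*(7)^2 = 392
  2*(7)^1 = 14
  constant: -7
Sum: -100842 - 9604 + 1029 + 392 + 14 - 7 = -109018


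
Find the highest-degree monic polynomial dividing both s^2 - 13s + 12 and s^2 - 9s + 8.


Factor each:
  s^2 - 13s + 12 = (s - 1)(s - 12)
  s^2 - 9s + 8 = (s - 1)(s - 8)
Common monic factor: s - 1


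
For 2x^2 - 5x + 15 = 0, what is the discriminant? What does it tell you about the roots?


D = b^2 - 4ac = (-5)^2 - 4(2)(15) = 25 - 120 = -95
Since D < 0: two complex conjugate roots (no real roots)


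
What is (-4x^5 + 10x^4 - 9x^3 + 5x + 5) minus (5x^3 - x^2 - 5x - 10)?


Distribute the minus sign:
  (-4x^5 + 10x^4 - 9x^3 + 5x + 5)
- (5x^3 - x^2 - 5x - 10)
Negate second polynomial: -5x^3 + x^2 + 5x + 10
Add: -4x^5 + 10x^4 - 14x^3 + x^2 + 10x + 15


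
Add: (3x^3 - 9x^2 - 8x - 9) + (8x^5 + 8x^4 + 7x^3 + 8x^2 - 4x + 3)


Align terms by degree and add:
  3x^3 - 9x^2 - 8x - 9
+ 8x^5 + 8x^4 + 7x^3 + 8x^2 - 4x + 3
= 8x^5 + 8x^4 + 10x^3 - x^2 - 12x - 6


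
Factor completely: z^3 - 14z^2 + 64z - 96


Try integer roots (divisors of -96). z=4: p(4)=0.
Divide out (z - 4): quotient is z^2 - 10z + 24.
Factor the quadratic: (z - 4)(z - 6)
Result: (z - 4)(z - 4)(z - 6)


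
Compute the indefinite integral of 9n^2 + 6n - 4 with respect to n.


Reverse power rule on each term:
  ∫ 9n^2 dn = 3n^3
  ∫ 6n dn = 3n^2
  ∫ -4 dn = -4n
F(n) = 3n^3 + 3n^2 - 4n + C


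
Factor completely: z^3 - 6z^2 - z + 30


Try integer roots (divisors of 30). z=-2: p(-2)=0.
Divide out (z + 2): quotient is z^2 - 8z + 15.
Factor the quadratic: (z - 5)(z - 3)
Result: (z + 2)(z - 5)(z - 3)


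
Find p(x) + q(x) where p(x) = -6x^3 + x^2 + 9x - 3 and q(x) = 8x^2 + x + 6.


Align terms by degree and add:
  -6x^3 + x^2 + 9x - 3
+ 8x^2 + x + 6
= -6x^3 + 9x^2 + 10x + 3


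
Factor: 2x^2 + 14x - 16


Roots satisfy r1 + r2 = -b/a = -7 and r1*r2 = c/a = -8.
So r1 = -8, r2 = 1.
2x^2 + 14x - 16 = 2(x - r1)(x - r2) = 2(x + 8)(x - 1)


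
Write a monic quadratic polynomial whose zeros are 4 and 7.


p(x) = (x - 4)(x - 7)
Expand: x^2 - 11x + 28


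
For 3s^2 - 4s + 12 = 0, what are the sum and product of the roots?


For as^2+bs+c=0: sum = -b/a, product = c/a.
a=3, b=-4, c=12
Sum = -(-4)/3 = 4/3
Product = (12)/3 = 4


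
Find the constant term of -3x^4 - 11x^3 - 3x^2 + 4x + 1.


Read off the constant term: 1


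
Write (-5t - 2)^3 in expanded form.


Expand (-5t - 2)^3 by repeated multiplication:
  (-5t - 2)^2 = 25t^2 + 20t + 4
= -125t^3 - 150t^2 - 60t - 8


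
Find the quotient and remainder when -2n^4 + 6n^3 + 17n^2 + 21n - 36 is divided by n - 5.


(-2n^4 + 6n^3 + 17n^2 + 21n - 36) / (n - 5)
Step 1: -2n^3 * (n - 5) = -2n^4 + 10n^3; subtract.
Step 2: -4n^2 * (n - 5) = -4n^3 + 20n^2; subtract.
Step 3: -3n * (n - 5) = -3n^2 + 15n; subtract.
Step 4: 6 * (n - 5) = 6n - 30; subtract.
Quotient: -2n^3 - 4n^2 - 3n + 6, Remainder: -6


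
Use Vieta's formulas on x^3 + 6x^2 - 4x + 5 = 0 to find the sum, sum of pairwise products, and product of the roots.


Monic cubic x^3+bx^2+cx+d=0: sum=-b, pairwise sum=c, product=-d.
b=6, c=-4, d=5
r1+r2+r3 = -6
r1r2+r1r3+r2r3 = -4
r1r2r3 = -5


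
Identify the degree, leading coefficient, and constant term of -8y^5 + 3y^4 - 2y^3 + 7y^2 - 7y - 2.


Highest power of y is 5, with coefficient -8. Constant term is -2.
Degree = 5, leading coefficient = -8, constant term = -2


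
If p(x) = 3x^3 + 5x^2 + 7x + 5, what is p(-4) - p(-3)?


p(-4) = -135
p(-3) = -52
p(-4) - p(-3) = -135 + 52 = -83


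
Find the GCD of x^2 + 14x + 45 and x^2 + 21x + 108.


Factor each:
  x^2 + 14x + 45 = (x + 9)(x + 5)
  x^2 + 21x + 108 = (x + 9)(x + 12)
Common monic factor: x + 9


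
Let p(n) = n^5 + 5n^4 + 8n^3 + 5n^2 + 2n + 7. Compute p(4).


Using direct substitution:
  1 * (4)^5 = 1024
  5 * (4)^4 = 1280
  8 * (4)^3 = 512
  5 * (4)^2 = 80
  2 * (4)^1 = 8
  constant: 7
Sum = 1024 + 1280 + 512 + 80 + 8 + 7 = 2911


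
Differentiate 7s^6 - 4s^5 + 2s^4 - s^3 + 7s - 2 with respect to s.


Apply the power rule term by term:
  d/ds(7s^6) = 42s^5
  d/ds(-4s^5) = -20s^4
  d/ds(2s^4) = 8s^3
  d/ds(-s^3) = -3s^2
  d/ds(7s) = 7
  d/ds(-2) = 0
p'(s) = 42s^5 - 20s^4 + 8s^3 - 3s^2 + 7


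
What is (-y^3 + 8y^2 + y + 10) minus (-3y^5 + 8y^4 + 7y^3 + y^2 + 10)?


Distribute the minus sign:
  (-y^3 + 8y^2 + y + 10)
- (-3y^5 + 8y^4 + 7y^3 + y^2 + 10)
Negate second polynomial: 3y^5 - 8y^4 - 7y^3 - y^2 - 10
Add: 3y^5 - 8y^4 - 8y^3 + 7y^2 + y


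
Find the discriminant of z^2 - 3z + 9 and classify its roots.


D = b^2 - 4ac = (-3)^2 - 4(1)(9) = 9 - 36 = -27
Since D < 0: two complex conjugate roots (no real roots)


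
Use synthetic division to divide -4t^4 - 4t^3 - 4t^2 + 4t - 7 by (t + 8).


Synthetic division with c = -8. Coefficients: -4, -4, -4, 4, -7
Bring down -4.
  -4 * -8 = 32; 32 - 4 = 28
  28 * -8 = -224; -224 - 4 = -228
  -228 * -8 = 1824; 1824 + 4 = 1828
  1828 * -8 = -14624; -14624 - 7 = -14631
Quotient: -4t^3 + 28t^2 - 228t + 1828, Remainder: -14631


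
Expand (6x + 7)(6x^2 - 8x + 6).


Distribute each term of the first polynomial:
  (6x)(6x^2 - 8x + 6) = 36x^3 - 48x^2 + 36x
  (7)(6x^2 - 8x + 6) = 42x^2 - 56x + 42
Sum: 36x^3 - 6x^2 - 20x + 42


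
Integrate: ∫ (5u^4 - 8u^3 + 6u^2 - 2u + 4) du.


Reverse power rule on each term:
  ∫ 5u^4 du = u^5
  ∫ -8u^3 du = -2u^4
  ∫ 6u^2 du = 2u^3
  ∫ -2u du = -u^2
  ∫ 4 du = 4u
F(u) = u^5 - 2u^4 + 2u^3 - u^2 + 4u + C


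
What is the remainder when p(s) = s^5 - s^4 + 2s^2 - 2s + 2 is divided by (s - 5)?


By the Remainder Theorem, the remainder equals p(5):
  1*(5)^5 = 3125
  -1*(5)^4 = -625
  0*(5)^3 = 0
  2*(5)^2 = 50
  -2*(5)^1 = -10
  constant: 2
Sum: 3125 - 625 + 0 + 50 - 10 + 2 = 2542


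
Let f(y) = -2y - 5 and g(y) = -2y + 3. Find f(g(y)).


Substitute g(y) into f:
f(g(y)) = -2*(-2y + 3) + (-5)
Expand and combine: 4y - 11


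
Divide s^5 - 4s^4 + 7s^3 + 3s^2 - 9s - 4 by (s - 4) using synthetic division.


Synthetic division with c = 4. Coefficients: 1, -4, 7, 3, -9, -4
Bring down 1.
  1 * 4 = 4; 4 - 4 = 0
  0 * 4 = 0; 0 + 7 = 7
  7 * 4 = 28; 28 + 3 = 31
  31 * 4 = 124; 124 - 9 = 115
  115 * 4 = 460; 460 - 4 = 456
Quotient: s^4 + 7s^2 + 31s + 115, Remainder: 456


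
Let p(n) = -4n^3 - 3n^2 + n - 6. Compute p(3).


Using direct substitution:
  -4 * (3)^3 = -108
  -3 * (3)^2 = -27
  1 * (3)^1 = 3
  constant: -6
Sum = -108 - 27 + 3 - 6 = -138


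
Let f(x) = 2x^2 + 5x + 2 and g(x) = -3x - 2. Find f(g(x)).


Substitute g(x) into f:
f(g(x)) = 2*(-3x - 2)^2 + 5*(-3x - 2) + 2
(-3x - 2)^2 = 9x^2 + 12x + 4
Expand and combine: 18x^2 + 9x


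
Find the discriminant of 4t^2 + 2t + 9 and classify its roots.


D = b^2 - 4ac = (2)^2 - 4(4)(9) = 4 - 144 = -140
Since D < 0: two complex conjugate roots (no real roots)


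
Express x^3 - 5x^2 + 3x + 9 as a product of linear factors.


Try integer roots (divisors of 9). x=3: p(3)=0.
Divide out (x - 3): quotient is x^2 - 2x - 3.
Factor the quadratic: (x + 1)(x - 3)
Result: (x - 3)(x + 1)(x - 3)


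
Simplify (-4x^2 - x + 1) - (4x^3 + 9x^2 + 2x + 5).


Distribute the minus sign:
  (-4x^2 - x + 1)
- (4x^3 + 9x^2 + 2x + 5)
Negate second polynomial: -4x^3 - 9x^2 - 2x - 5
Add: -4x^3 - 13x^2 - 3x - 4


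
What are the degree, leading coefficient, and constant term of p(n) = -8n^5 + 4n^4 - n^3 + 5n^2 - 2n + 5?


Highest power of n is 5, with coefficient -8. Constant term is 5.
Degree = 5, leading coefficient = -8, constant term = 5


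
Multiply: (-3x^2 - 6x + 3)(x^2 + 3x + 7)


Distribute each term of the first polynomial:
  (-3x^2)(x^2 + 3x + 7) = -3x^4 - 9x^3 - 21x^2
  (-6x)(x^2 + 3x + 7) = -6x^3 - 18x^2 - 42x
  (3)(x^2 + 3x + 7) = 3x^2 + 9x + 21
Sum: -3x^4 - 15x^3 - 36x^2 - 33x + 21


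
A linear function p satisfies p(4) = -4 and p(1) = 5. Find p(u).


p(u) = mu + b. Using p(4)=-4, p(1)=5:
m = (-4 - 5)/(4 - 1) = -9/3 = -3
b = -4 - m*(4) = -4 + 12 = 8
p(u) = -3u + 8


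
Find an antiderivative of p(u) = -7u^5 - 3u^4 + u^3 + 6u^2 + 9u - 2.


Reverse power rule on each term:
  ∫ -7u^5 du = -(7/6)u^6
  ∫ -3u^4 du = -(3/5)u^5
  ∫ u^3 du = (1/4)u^4
  ∫ 6u^2 du = 2u^3
  ∫ 9u du = (9/2)u^2
  ∫ -2 du = -2u
F(u) = -(7/6)u^6 - (3/5)u^5 + (1/4)u^4 + 2u^3 + (9/2)u^2 - 2u + C


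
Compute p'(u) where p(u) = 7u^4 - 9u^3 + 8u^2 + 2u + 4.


Apply the power rule term by term:
  d/du(7u^4) = 28u^3
  d/du(-9u^3) = -27u^2
  d/du(8u^2) = 16u
  d/du(2u) = 2
  d/du(4) = 0
p'(u) = 28u^3 - 27u^2 + 16u + 2


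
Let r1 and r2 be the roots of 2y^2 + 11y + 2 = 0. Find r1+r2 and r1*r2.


For ay^2+by+c=0: sum = -b/a, product = c/a.
a=2, b=11, c=2
Sum = -(11)/2 = -11/2
Product = (2)/2 = 1


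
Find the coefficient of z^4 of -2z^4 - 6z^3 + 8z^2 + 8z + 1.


Read off the coefficient of z^4: -2


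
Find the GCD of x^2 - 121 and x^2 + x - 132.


Factor each:
  x^2 - 121 = (x - 11)(x + 11)
  x^2 + x - 132 = (x - 11)(x + 12)
Common monic factor: x - 11


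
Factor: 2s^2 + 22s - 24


Roots satisfy r1 + r2 = -b/a = -11 and r1*r2 = c/a = -12.
So r1 = -12, r2 = 1.
2s^2 + 22s - 24 = 2(s - r1)(s - r2) = 2(s + 12)(s - 1)


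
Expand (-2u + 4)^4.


Expand (-2u + 4)^4 by repeated multiplication:
  (-2u + 4)^2 = 4u^2 - 16u + 16
  (-2u + 4)^3 = -8u^3 + 48u^2 - 96u + 64
= 16u^4 - 128u^3 + 384u^2 - 512u + 256


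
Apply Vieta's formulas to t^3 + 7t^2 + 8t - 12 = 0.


Monic cubic t^3+bt^2+ct+d=0: sum=-b, pairwise sum=c, product=-d.
b=7, c=8, d=-12
r1+r2+r3 = -7
r1r2+r1r3+r2r3 = 8
r1r2r3 = 12


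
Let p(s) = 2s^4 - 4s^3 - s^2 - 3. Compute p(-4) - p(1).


p(-4) = 749
p(1) = -6
p(-4) - p(1) = 749 + 6 = 755


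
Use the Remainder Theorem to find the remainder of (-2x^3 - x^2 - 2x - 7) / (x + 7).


By the Remainder Theorem, the remainder equals p(-7):
  -2*(-7)^3 = 686
  -1*(-7)^2 = -49
  -2*(-7)^1 = 14
  constant: -7
Sum: 686 - 49 + 14 - 7 = 644


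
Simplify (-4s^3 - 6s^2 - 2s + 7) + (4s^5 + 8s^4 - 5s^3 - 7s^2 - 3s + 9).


Align terms by degree and add:
  -4s^3 - 6s^2 - 2s + 7
+ 4s^5 + 8s^4 - 5s^3 - 7s^2 - 3s + 9
= 4s^5 + 8s^4 - 9s^3 - 13s^2 - 5s + 16


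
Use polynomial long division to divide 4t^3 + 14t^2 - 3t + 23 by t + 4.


(4t^3 + 14t^2 - 3t + 23) / (t + 4)
Step 1: 4t^2 * (t + 4) = 4t^3 + 16t^2; subtract.
Step 2: -2t * (t + 4) = -2t^2 - 8t; subtract.
Step 3: 5 * (t + 4) = 5t + 20; subtract.
Quotient: 4t^2 - 2t + 5, Remainder: 3


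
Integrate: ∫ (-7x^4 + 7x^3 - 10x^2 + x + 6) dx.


Reverse power rule on each term:
  ∫ -7x^4 dx = -(7/5)x^5
  ∫ 7x^3 dx = (7/4)x^4
  ∫ -10x^2 dx = -(10/3)x^3
  ∫ x dx = (1/2)x^2
  ∫ 6 dx = 6x
F(x) = -(7/5)x^5 + (7/4)x^4 - (10/3)x^3 + (1/2)x^2 + 6x + C


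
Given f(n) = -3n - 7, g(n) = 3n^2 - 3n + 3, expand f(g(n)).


Substitute g(n) into f:
f(g(n)) = -3*(3n^2 - 3n + 3) + (-7)
Expand and combine: -9n^2 + 9n - 16


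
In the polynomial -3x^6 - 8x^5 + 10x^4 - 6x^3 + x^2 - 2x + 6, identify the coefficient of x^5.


Read off the coefficient of x^5: -8


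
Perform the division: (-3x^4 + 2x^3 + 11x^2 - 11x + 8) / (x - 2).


(-3x^4 + 2x^3 + 11x^2 - 11x + 8) / (x - 2)
Step 1: -3x^3 * (x - 2) = -3x^4 + 6x^3; subtract.
Step 2: -4x^2 * (x - 2) = -4x^3 + 8x^2; subtract.
Step 3: 3x * (x - 2) = 3x^2 - 6x; subtract.
Step 4: -5 * (x - 2) = -5x + 10; subtract.
Quotient: -3x^3 - 4x^2 + 3x - 5, Remainder: -2


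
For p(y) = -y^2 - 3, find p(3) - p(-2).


p(3) = -12
p(-2) = -7
p(3) - p(-2) = -12 + 7 = -5


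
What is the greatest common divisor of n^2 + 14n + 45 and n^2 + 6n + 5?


Factor each:
  n^2 + 14n + 45 = (n + 5)(n + 9)
  n^2 + 6n + 5 = (n + 5)(n + 1)
Common monic factor: n + 5


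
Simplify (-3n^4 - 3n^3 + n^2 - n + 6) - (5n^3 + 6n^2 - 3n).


Distribute the minus sign:
  (-3n^4 - 3n^3 + n^2 - n + 6)
- (5n^3 + 6n^2 - 3n)
Negate second polynomial: -5n^3 - 6n^2 + 3n
Add: -3n^4 - 8n^3 - 5n^2 + 2n + 6


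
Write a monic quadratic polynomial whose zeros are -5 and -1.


p(s) = (s + 5)(s + 1)
Expand: s^2 + 6s + 5


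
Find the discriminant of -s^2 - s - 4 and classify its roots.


D = b^2 - 4ac = (-1)^2 - 4(-1)(-4) = 1 - 16 = -15
Since D < 0: two complex conjugate roots (no real roots)


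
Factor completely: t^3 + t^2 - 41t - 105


Try integer roots (divisors of -105). t=7: p(7)=0.
Divide out (t - 7): quotient is t^2 + 8t + 15.
Factor the quadratic: (t + 3)(t + 5)
Result: (t - 7)(t + 3)(t + 5)


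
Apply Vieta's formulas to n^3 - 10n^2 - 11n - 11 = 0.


Monic cubic n^3+bn^2+cn+d=0: sum=-b, pairwise sum=c, product=-d.
b=-10, c=-11, d=-11
r1+r2+r3 = 10
r1r2+r1r3+r2r3 = -11
r1r2r3 = 11


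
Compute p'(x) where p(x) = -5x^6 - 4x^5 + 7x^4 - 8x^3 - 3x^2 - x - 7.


Apply the power rule term by term:
  d/dx(-5x^6) = -30x^5
  d/dx(-4x^5) = -20x^4
  d/dx(7x^4) = 28x^3
  d/dx(-8x^3) = -24x^2
  d/dx(-3x^2) = -6x
  d/dx(-x) = -1
  d/dx(-7) = 0
p'(x) = -30x^5 - 20x^4 + 28x^3 - 24x^2 - 6x - 1


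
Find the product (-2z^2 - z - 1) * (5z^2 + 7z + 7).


Distribute each term of the first polynomial:
  (-2z^2)(5z^2 + 7z + 7) = -10z^4 - 14z^3 - 14z^2
  (-z)(5z^2 + 7z + 7) = -5z^3 - 7z^2 - 7z
  (-1)(5z^2 + 7z + 7) = -5z^2 - 7z - 7
Sum: -10z^4 - 19z^3 - 26z^2 - 14z - 7


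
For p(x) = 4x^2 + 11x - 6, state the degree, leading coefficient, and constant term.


Highest power of x is 2, with coefficient 4. Constant term is -6.
Degree = 2, leading coefficient = 4, constant term = -6


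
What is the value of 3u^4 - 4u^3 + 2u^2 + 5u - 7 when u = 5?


Using direct substitution:
  3 * (5)^4 = 1875
  -4 * (5)^3 = -500
  2 * (5)^2 = 50
  5 * (5)^1 = 25
  constant: -7
Sum = 1875 - 500 + 50 + 25 - 7 = 1443


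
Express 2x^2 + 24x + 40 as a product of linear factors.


Roots satisfy r1 + r2 = -b/a = -12 and r1*r2 = c/a = 20.
So r1 = -2, r2 = -10.
2x^2 + 24x + 40 = 2(x - r1)(x - r2) = 2(x + 2)(x + 10)


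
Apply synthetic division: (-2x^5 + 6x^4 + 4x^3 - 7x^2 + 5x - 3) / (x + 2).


Synthetic division with c = -2. Coefficients: -2, 6, 4, -7, 5, -3
Bring down -2.
  -2 * -2 = 4; 4 + 6 = 10
  10 * -2 = -20; -20 + 4 = -16
  -16 * -2 = 32; 32 - 7 = 25
  25 * -2 = -50; -50 + 5 = -45
  -45 * -2 = 90; 90 - 3 = 87
Quotient: -2x^4 + 10x^3 - 16x^2 + 25x - 45, Remainder: 87


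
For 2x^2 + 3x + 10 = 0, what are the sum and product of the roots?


For ax^2+bx+c=0: sum = -b/a, product = c/a.
a=2, b=3, c=10
Sum = -(3)/2 = -3/2
Product = (10)/2 = 5


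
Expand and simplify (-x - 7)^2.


Expand (-x - 7)^2 by repeated multiplication:
= x^2 + 14x + 49


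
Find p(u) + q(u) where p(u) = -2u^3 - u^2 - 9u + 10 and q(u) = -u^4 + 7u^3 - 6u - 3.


Align terms by degree and add:
  -2u^3 - u^2 - 9u + 10
  -u^4 + 7u^3 - 6u - 3
= -u^4 + 5u^3 - u^2 - 15u + 7


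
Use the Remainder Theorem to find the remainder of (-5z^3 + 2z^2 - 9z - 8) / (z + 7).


By the Remainder Theorem, the remainder equals p(-7):
  -5*(-7)^3 = 1715
  2*(-7)^2 = 98
  -9*(-7)^1 = 63
  constant: -8
Sum: 1715 + 98 + 63 - 8 = 1868


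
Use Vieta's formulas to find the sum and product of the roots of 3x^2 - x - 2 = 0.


For ax^2+bx+c=0: sum = -b/a, product = c/a.
a=3, b=-1, c=-2
Sum = -(-1)/3 = 1/3
Product = (-2)/3 = -2/3


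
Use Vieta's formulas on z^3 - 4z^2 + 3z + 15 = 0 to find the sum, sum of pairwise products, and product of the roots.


Monic cubic z^3+bz^2+cz+d=0: sum=-b, pairwise sum=c, product=-d.
b=-4, c=3, d=15
r1+r2+r3 = 4
r1r2+r1r3+r2r3 = 3
r1r2r3 = -15


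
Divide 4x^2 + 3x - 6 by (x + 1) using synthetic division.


Synthetic division with c = -1. Coefficients: 4, 3, -6
Bring down 4.
  4 * -1 = -4; -4 + 3 = -1
  -1 * -1 = 1; 1 - 6 = -5
Quotient: 4x - 1, Remainder: -5


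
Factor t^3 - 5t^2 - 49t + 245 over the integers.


Try integer roots (divisors of 245). t=5: p(5)=0.
Divide out (t - 5): quotient is t^2 - 49.
Factor the quadratic: (t + 7)(t - 7)
Result: (t - 5)(t + 7)(t - 7)


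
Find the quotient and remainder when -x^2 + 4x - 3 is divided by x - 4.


(-x^2 + 4x - 3) / (x - 4)
Step 1: -x * (x - 4) = -x^2 + 4x; subtract.
Step 2: 0 * (x - 4) = 0; subtract.
Quotient: -x, Remainder: -3


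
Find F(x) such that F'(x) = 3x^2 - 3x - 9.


Reverse power rule on each term:
  ∫ 3x^2 dx = x^3
  ∫ -3x dx = -(3/2)x^2
  ∫ -9 dx = -9x
F(x) = x^3 - (3/2)x^2 - 9x + C


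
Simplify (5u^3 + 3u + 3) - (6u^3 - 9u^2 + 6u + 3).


Distribute the minus sign:
  (5u^3 + 3u + 3)
- (6u^3 - 9u^2 + 6u + 3)
Negate second polynomial: -6u^3 + 9u^2 - 6u - 3
Add: -u^3 + 9u^2 - 3u


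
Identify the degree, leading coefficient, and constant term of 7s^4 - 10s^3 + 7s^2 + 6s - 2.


Highest power of s is 4, with coefficient 7. Constant term is -2.
Degree = 4, leading coefficient = 7, constant term = -2


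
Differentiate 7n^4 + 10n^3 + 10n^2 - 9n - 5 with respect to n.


Apply the power rule term by term:
  d/dn(7n^4) = 28n^3
  d/dn(10n^3) = 30n^2
  d/dn(10n^2) = 20n
  d/dn(-9n) = -9
  d/dn(-5) = 0
p'(n) = 28n^3 + 30n^2 + 20n - 9


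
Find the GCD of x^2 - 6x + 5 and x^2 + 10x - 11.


Factor each:
  x^2 - 6x + 5 = (x - 1)(x - 5)
  x^2 + 10x - 11 = (x - 1)(x + 11)
Common monic factor: x - 1


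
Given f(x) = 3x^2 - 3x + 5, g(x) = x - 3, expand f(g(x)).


Substitute g(x) into f:
f(g(x)) = 3*(x - 3)^2 + (-3)*(x - 3) + 5
(x - 3)^2 = x^2 - 6x + 9
Expand and combine: 3x^2 - 21x + 41


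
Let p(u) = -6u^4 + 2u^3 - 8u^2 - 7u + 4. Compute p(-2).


Using direct substitution:
  -6 * (-2)^4 = -96
  2 * (-2)^3 = -16
  -8 * (-2)^2 = -32
  -7 * (-2)^1 = 14
  constant: 4
Sum = -96 - 16 - 32 + 14 + 4 = -126


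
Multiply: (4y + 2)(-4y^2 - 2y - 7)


Distribute each term of the first polynomial:
  (4y)(-4y^2 - 2y - 7) = -16y^3 - 8y^2 - 28y
  (2)(-4y^2 - 2y - 7) = -8y^2 - 4y - 14
Sum: -16y^3 - 16y^2 - 32y - 14


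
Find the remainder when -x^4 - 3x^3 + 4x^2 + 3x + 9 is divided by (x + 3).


By the Remainder Theorem, the remainder equals p(-3):
  -1*(-3)^4 = -81
  -3*(-3)^3 = 81
  4*(-3)^2 = 36
  3*(-3)^1 = -9
  constant: 9
Sum: -81 + 81 + 36 - 9 + 9 = 36


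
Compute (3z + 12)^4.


Expand (3z + 12)^4 by repeated multiplication:
  (3z + 12)^2 = 9z^2 + 72z + 144
  (3z + 12)^3 = 27z^3 + 324z^2 + 1296z + 1728
= 81z^4 + 1296z^3 + 7776z^2 + 20736z + 20736


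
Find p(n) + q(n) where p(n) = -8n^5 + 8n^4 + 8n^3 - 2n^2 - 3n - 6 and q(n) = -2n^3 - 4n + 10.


Align terms by degree and add:
  -8n^5 + 8n^4 + 8n^3 - 2n^2 - 3n - 6
  -2n^3 - 4n + 10
= -8n^5 + 8n^4 + 6n^3 - 2n^2 - 7n + 4


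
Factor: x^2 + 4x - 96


Roots satisfy r1 + r2 = -b/a = -4 and r1*r2 = c/a = -96.
So r1 = 8, r2 = -12.
x^2 + 4x - 96 = (x - r1)(x - r2) = (x - 8)(x + 12)


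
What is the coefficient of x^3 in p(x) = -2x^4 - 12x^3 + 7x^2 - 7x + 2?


Read off the coefficient of x^3: -12


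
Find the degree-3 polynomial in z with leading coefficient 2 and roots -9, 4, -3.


p(z) = 2(z + 9)(z - 4)(z + 3)
Expand: 2z^3 + 16z^2 - 42z - 216


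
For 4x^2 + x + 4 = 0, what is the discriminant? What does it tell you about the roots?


D = b^2 - 4ac = (1)^2 - 4(4)(4) = 1 - 64 = -63
Since D < 0: two complex conjugate roots (no real roots)


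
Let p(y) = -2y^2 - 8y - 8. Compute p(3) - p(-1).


p(3) = -50
p(-1) = -2
p(3) - p(-1) = -50 + 2 = -48


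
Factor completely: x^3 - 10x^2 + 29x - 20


Try integer roots (divisors of -20). x=4: p(4)=0.
Divide out (x - 4): quotient is x^2 - 6x + 5.
Factor the quadratic: (x - 5)(x - 1)
Result: (x - 4)(x - 5)(x - 1)


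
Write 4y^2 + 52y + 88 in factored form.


Roots satisfy r1 + r2 = -b/a = -13 and r1*r2 = c/a = 22.
So r1 = -11, r2 = -2.
4y^2 + 52y + 88 = 4(y - r1)(y - r2) = 4(y + 11)(y + 2)


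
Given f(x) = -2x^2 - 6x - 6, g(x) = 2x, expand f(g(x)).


Substitute g(x) into f:
f(g(x)) = -2*(2x)^2 + (-6)*(2x) + (-6)
(2x)^2 = 4x^2
Expand and combine: -8x^2 - 12x - 6


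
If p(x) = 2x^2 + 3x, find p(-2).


Using direct substitution:
  2 * (-2)^2 = 8
  3 * (-2)^1 = -6
  constant: 0
Sum = 8 - 6 + 0 = 2


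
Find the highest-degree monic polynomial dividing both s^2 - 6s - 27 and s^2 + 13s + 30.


Factor each:
  s^2 - 6s - 27 = (s + 3)(s - 9)
  s^2 + 13s + 30 = (s + 3)(s + 10)
Common monic factor: s + 3


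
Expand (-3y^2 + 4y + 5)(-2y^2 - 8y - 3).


Distribute each term of the first polynomial:
  (-3y^2)(-2y^2 - 8y - 3) = 6y^4 + 24y^3 + 9y^2
  (4y)(-2y^2 - 8y - 3) = -8y^3 - 32y^2 - 12y
  (5)(-2y^2 - 8y - 3) = -10y^2 - 40y - 15
Sum: 6y^4 + 16y^3 - 33y^2 - 52y - 15


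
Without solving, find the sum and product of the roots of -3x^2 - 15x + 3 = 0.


For ax^2+bx+c=0: sum = -b/a, product = c/a.
a=-3, b=-15, c=3
Sum = -(-15)/-3 = -5
Product = (3)/-3 = -1


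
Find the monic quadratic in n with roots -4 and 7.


p(n) = (n + 4)(n - 7)
Expand: n^2 - 3n - 28


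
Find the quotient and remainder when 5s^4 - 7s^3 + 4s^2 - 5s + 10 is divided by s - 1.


(5s^4 - 7s^3 + 4s^2 - 5s + 10) / (s - 1)
Step 1: 5s^3 * (s - 1) = 5s^4 - 5s^3; subtract.
Step 2: -2s^2 * (s - 1) = -2s^3 + 2s^2; subtract.
Step 3: 2s * (s - 1) = 2s^2 - 2s; subtract.
Step 4: -3 * (s - 1) = -3s + 3; subtract.
Quotient: 5s^3 - 2s^2 + 2s - 3, Remainder: 7


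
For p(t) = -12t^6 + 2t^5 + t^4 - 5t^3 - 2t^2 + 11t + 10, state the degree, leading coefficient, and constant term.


Highest power of t is 6, with coefficient -12. Constant term is 10.
Degree = 6, leading coefficient = -12, constant term = 10


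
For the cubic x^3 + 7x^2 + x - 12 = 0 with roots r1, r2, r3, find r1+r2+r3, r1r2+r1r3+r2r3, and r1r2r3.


Monic cubic x^3+bx^2+cx+d=0: sum=-b, pairwise sum=c, product=-d.
b=7, c=1, d=-12
r1+r2+r3 = -7
r1r2+r1r3+r2r3 = 1
r1r2r3 = 12


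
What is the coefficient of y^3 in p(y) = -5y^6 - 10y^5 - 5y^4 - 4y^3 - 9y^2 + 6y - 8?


Read off the coefficient of y^3: -4


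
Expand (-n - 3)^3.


Expand (-n - 3)^3 by repeated multiplication:
  (-n - 3)^2 = n^2 + 6n + 9
= -n^3 - 9n^2 - 27n - 27


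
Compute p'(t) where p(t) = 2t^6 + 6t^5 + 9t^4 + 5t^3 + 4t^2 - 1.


Apply the power rule term by term:
  d/dt(2t^6) = 12t^5
  d/dt(6t^5) = 30t^4
  d/dt(9t^4) = 36t^3
  d/dt(5t^3) = 15t^2
  d/dt(4t^2) = 8t
  d/dt(-1) = 0
p'(t) = 12t^5 + 30t^4 + 36t^3 + 15t^2 + 8t


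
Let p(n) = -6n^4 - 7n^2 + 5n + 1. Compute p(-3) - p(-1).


p(-3) = -563
p(-1) = -17
p(-3) - p(-1) = -563 + 17 = -546


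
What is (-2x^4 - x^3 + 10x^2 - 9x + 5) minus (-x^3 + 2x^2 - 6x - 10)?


Distribute the minus sign:
  (-2x^4 - x^3 + 10x^2 - 9x + 5)
- (-x^3 + 2x^2 - 6x - 10)
Negate second polynomial: x^3 - 2x^2 + 6x + 10
Add: -2x^4 + 8x^2 - 3x + 15


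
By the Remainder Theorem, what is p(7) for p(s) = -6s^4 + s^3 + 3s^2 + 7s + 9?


By the Remainder Theorem, the remainder equals p(7):
  -6*(7)^4 = -14406
  1*(7)^3 = 343
  3*(7)^2 = 147
  7*(7)^1 = 49
  constant: 9
Sum: -14406 + 343 + 147 + 49 + 9 = -13858


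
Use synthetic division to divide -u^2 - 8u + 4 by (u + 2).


Synthetic division with c = -2. Coefficients: -1, -8, 4
Bring down -1.
  -1 * -2 = 2; 2 - 8 = -6
  -6 * -2 = 12; 12 + 4 = 16
Quotient: -u - 6, Remainder: 16


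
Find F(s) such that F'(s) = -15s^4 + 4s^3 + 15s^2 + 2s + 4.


Reverse power rule on each term:
  ∫ -15s^4 ds = -3s^5
  ∫ 4s^3 ds = s^4
  ∫ 15s^2 ds = 5s^3
  ∫ 2s ds = s^2
  ∫ 4 ds = 4s
F(s) = -3s^5 + s^4 + 5s^3 + s^2 + 4s + C


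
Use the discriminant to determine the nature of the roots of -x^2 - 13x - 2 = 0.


D = b^2 - 4ac = (-13)^2 - 4(-1)(-2) = 169 - 8 = 161
Since D > 0: two distinct irrational roots


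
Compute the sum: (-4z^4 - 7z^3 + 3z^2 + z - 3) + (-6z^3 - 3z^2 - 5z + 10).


Align terms by degree and add:
  -4z^4 - 7z^3 + 3z^2 + z - 3
  -6z^3 - 3z^2 - 5z + 10
= -4z^4 - 13z^3 - 4z + 7


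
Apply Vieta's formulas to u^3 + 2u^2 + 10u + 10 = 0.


Monic cubic u^3+bu^2+cu+d=0: sum=-b, pairwise sum=c, product=-d.
b=2, c=10, d=10
r1+r2+r3 = -2
r1r2+r1r3+r2r3 = 10
r1r2r3 = -10


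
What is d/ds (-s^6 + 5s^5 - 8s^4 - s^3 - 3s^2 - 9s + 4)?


Apply the power rule term by term:
  d/ds(-s^6) = -6s^5
  d/ds(5s^5) = 25s^4
  d/ds(-8s^4) = -32s^3
  d/ds(-s^3) = -3s^2
  d/ds(-3s^2) = -6s
  d/ds(-9s) = -9
  d/ds(4) = 0
p'(s) = -6s^5 + 25s^4 - 32s^3 - 3s^2 - 6s - 9


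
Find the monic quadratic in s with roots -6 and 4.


p(s) = (s + 6)(s - 4)
Expand: s^2 + 2s - 24


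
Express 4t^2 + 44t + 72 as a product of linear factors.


Roots satisfy r1 + r2 = -b/a = -11 and r1*r2 = c/a = 18.
So r1 = -9, r2 = -2.
4t^2 + 44t + 72 = 4(t - r1)(t - r2) = 4(t + 9)(t + 2)


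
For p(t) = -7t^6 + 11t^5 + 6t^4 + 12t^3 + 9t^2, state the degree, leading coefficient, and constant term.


Highest power of t is 6, with coefficient -7. Constant term is 0.
Degree = 6, leading coefficient = -7, constant term = 0


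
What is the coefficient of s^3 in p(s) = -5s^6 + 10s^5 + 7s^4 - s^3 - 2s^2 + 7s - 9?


Read off the coefficient of s^3: -1


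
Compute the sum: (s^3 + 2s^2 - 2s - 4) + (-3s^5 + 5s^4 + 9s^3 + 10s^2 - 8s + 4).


Align terms by degree and add:
  s^3 + 2s^2 - 2s - 4
  -3s^5 + 5s^4 + 9s^3 + 10s^2 - 8s + 4
= -3s^5 + 5s^4 + 10s^3 + 12s^2 - 10s


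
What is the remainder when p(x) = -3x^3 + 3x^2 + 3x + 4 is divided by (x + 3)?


By the Remainder Theorem, the remainder equals p(-3):
  -3*(-3)^3 = 81
  3*(-3)^2 = 27
  3*(-3)^1 = -9
  constant: 4
Sum: 81 + 27 - 9 + 4 = 103


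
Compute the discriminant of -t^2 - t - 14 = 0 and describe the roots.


D = b^2 - 4ac = (-1)^2 - 4(-1)(-14) = 1 - 56 = -55
Since D < 0: two complex conjugate roots (no real roots)


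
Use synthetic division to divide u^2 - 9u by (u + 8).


Synthetic division with c = -8. Coefficients: 1, -9, 0
Bring down 1.
  1 * -8 = -8; -8 - 9 = -17
  -17 * -8 = 136; 136 + 0 = 136
Quotient: u - 17, Remainder: 136


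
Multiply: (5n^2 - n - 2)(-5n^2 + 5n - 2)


Distribute each term of the first polynomial:
  (5n^2)(-5n^2 + 5n - 2) = -25n^4 + 25n^3 - 10n^2
  (-n)(-5n^2 + 5n - 2) = 5n^3 - 5n^2 + 2n
  (-2)(-5n^2 + 5n - 2) = 10n^2 - 10n + 4
Sum: -25n^4 + 30n^3 - 5n^2 - 8n + 4


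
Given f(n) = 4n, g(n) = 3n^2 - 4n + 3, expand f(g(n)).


Substitute g(n) into f:
f(g(n)) = 4*(3n^2 - 4n + 3)
Expand and combine: 12n^2 - 16n + 12


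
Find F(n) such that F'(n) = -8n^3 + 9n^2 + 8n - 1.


Reverse power rule on each term:
  ∫ -8n^3 dn = -2n^4
  ∫ 9n^2 dn = 3n^3
  ∫ 8n dn = 4n^2
  ∫ -1 dn = -n
F(n) = -2n^4 + 3n^3 + 4n^2 - n + C


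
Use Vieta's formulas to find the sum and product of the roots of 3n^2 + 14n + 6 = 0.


For an^2+bn+c=0: sum = -b/a, product = c/a.
a=3, b=14, c=6
Sum = -(14)/3 = -14/3
Product = (6)/3 = 2


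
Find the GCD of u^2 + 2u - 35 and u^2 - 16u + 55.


Factor each:
  u^2 + 2u - 35 = (u - 5)(u + 7)
  u^2 - 16u + 55 = (u - 5)(u - 11)
Common monic factor: u - 5


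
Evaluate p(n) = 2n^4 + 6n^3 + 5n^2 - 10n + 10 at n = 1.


Using direct substitution:
  2 * (1)^4 = 2
  6 * (1)^3 = 6
  5 * (1)^2 = 5
  -10 * (1)^1 = -10
  constant: 10
Sum = 2 + 6 + 5 - 10 + 10 = 13


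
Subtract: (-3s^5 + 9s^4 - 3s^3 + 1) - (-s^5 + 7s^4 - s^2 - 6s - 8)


Distribute the minus sign:
  (-3s^5 + 9s^4 - 3s^3 + 1)
- (-s^5 + 7s^4 - s^2 - 6s - 8)
Negate second polynomial: s^5 - 7s^4 + s^2 + 6s + 8
Add: -2s^5 + 2s^4 - 3s^3 + s^2 + 6s + 9


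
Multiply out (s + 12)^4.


Expand (s + 12)^4 by repeated multiplication:
  (s + 12)^2 = s^2 + 24s + 144
  (s + 12)^3 = s^3 + 36s^2 + 432s + 1728
= s^4 + 48s^3 + 864s^2 + 6912s + 20736


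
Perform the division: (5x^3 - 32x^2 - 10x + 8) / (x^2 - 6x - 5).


(5x^3 - 32x^2 - 10x + 8) / (x^2 - 6x - 5)
Step 1: 5x * (x^2 - 6x - 5) = 5x^3 - 30x^2 - 25x; subtract.
Step 2: -2 * (x^2 - 6x - 5) = -2x^2 + 12x + 10; subtract.
Quotient: 5x - 2, Remainder: 3x - 2


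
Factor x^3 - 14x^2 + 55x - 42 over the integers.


Try integer roots (divisors of -42). x=1: p(1)=0.
Divide out (x - 1): quotient is x^2 - 13x + 42.
Factor the quadratic: (x - 7)(x - 6)
Result: (x - 1)(x - 7)(x - 6)


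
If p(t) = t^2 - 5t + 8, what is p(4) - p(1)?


p(4) = 4
p(1) = 4
p(4) - p(1) = 4 - 4 = 0


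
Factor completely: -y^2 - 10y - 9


Roots satisfy r1 + r2 = -b/a = -10 and r1*r2 = c/a = 9.
So r1 = -9, r2 = -1.
-y^2 - 10y - 9 = -(y - r1)(y - r2) = -(y + 9)(y + 1)


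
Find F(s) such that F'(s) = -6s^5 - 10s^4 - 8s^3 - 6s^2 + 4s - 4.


Reverse power rule on each term:
  ∫ -6s^5 ds = -s^6
  ∫ -10s^4 ds = -2s^5
  ∫ -8s^3 ds = -2s^4
  ∫ -6s^2 ds = -2s^3
  ∫ 4s ds = 2s^2
  ∫ -4 ds = -4s
F(s) = -s^6 - 2s^5 - 2s^4 - 2s^3 + 2s^2 - 4s + C


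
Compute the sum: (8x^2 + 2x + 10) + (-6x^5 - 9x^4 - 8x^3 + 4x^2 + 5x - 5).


Align terms by degree and add:
  8x^2 + 2x + 10
  -6x^5 - 9x^4 - 8x^3 + 4x^2 + 5x - 5
= -6x^5 - 9x^4 - 8x^3 + 12x^2 + 7x + 5


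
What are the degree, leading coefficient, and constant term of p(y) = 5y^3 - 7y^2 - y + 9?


Highest power of y is 3, with coefficient 5. Constant term is 9.
Degree = 3, leading coefficient = 5, constant term = 9


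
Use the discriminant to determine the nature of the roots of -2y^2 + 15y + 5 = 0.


D = b^2 - 4ac = (15)^2 - 4(-2)(5) = 225 + 40 = 265
Since D > 0: two distinct irrational roots


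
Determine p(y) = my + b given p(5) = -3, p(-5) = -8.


p(y) = my + b. Using p(5)=-3, p(-5)=-8:
m = (-3 + 8)/(5 + 5) = 5/10 = 1/2
b = -3 - m*(5) = -3 - 5/2 = -11/2
p(y) = (1/2)y - (11/2)


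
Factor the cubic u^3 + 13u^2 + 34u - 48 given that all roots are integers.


Try integer roots (divisors of -48). u=-6: p(-6)=0.
Divide out (u + 6): quotient is u^2 + 7u - 8.
Factor the quadratic: (u - 1)(u + 8)
Result: (u + 6)(u - 1)(u + 8)


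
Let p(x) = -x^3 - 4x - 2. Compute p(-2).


Using direct substitution:
  -1 * (-2)^3 = 8
  0 * (-2)^2 = 0
  -4 * (-2)^1 = 8
  constant: -2
Sum = 8 + 0 + 8 - 2 = 14


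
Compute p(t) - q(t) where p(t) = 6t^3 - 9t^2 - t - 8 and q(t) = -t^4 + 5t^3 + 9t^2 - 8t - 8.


Distribute the minus sign:
  (6t^3 - 9t^2 - t - 8)
- (-t^4 + 5t^3 + 9t^2 - 8t - 8)
Negate second polynomial: t^4 - 5t^3 - 9t^2 + 8t + 8
Add: t^4 + t^3 - 18t^2 + 7t


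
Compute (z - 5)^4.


Expand (z - 5)^4 by repeated multiplication:
  (z - 5)^2 = z^2 - 10z + 25
  (z - 5)^3 = z^3 - 15z^2 + 75z - 125
= z^4 - 20z^3 + 150z^2 - 500z + 625


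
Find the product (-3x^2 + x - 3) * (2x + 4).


Distribute each term of the first polynomial:
  (-3x^2)(2x + 4) = -6x^3 - 12x^2
  (x)(2x + 4) = 2x^2 + 4x
  (-3)(2x + 4) = -6x - 12
Sum: -6x^3 - 10x^2 - 2x - 12


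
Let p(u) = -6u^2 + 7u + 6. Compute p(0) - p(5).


p(0) = 6
p(5) = -109
p(0) - p(5) = 6 + 109 = 115


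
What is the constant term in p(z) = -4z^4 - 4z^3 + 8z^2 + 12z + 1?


Read off the constant term: 1


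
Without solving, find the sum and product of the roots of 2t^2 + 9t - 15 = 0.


For at^2+bt+c=0: sum = -b/a, product = c/a.
a=2, b=9, c=-15
Sum = -(9)/2 = -9/2
Product = (-15)/2 = -15/2


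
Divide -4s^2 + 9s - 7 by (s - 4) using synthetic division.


Synthetic division with c = 4. Coefficients: -4, 9, -7
Bring down -4.
  -4 * 4 = -16; -16 + 9 = -7
  -7 * 4 = -28; -28 - 7 = -35
Quotient: -4s - 7, Remainder: -35


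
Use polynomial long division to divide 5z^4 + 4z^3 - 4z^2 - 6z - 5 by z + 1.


(5z^4 + 4z^3 - 4z^2 - 6z - 5) / (z + 1)
Step 1: 5z^3 * (z + 1) = 5z^4 + 5z^3; subtract.
Step 2: -z^2 * (z + 1) = -z^3 - z^2; subtract.
Step 3: -3z * (z + 1) = -3z^2 - 3z; subtract.
Step 4: -3 * (z + 1) = -3z - 3; subtract.
Quotient: 5z^3 - z^2 - 3z - 3, Remainder: -2


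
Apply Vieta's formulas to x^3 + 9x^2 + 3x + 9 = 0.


Monic cubic x^3+bx^2+cx+d=0: sum=-b, pairwise sum=c, product=-d.
b=9, c=3, d=9
r1+r2+r3 = -9
r1r2+r1r3+r2r3 = 3
r1r2r3 = -9


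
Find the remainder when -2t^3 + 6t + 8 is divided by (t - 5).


By the Remainder Theorem, the remainder equals p(5):
  -2*(5)^3 = -250
  0*(5)^2 = 0
  6*(5)^1 = 30
  constant: 8
Sum: -250 + 0 + 30 + 8 = -212


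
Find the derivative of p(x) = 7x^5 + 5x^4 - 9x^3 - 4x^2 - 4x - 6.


Apply the power rule term by term:
  d/dx(7x^5) = 35x^4
  d/dx(5x^4) = 20x^3
  d/dx(-9x^3) = -27x^2
  d/dx(-4x^2) = -8x
  d/dx(-4x) = -4
  d/dx(-6) = 0
p'(x) = 35x^4 + 20x^3 - 27x^2 - 8x - 4
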